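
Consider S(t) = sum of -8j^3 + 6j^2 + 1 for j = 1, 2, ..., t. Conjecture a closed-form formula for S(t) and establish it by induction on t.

We claim S(t) = -t(2t^3 + 2t^2 - t - 2) for all t ≥ 1.
For the base case t = 1: S(1) = -1, and the closed form gives -1. They agree.
Inductive step: assume the claim holds for t = j, so S(j) = j(-2j^3 - 2j^2 + j + 2).
Then S(j+1) = S(j) + (-8(j + 1)^3 + 6(j + 1)^2 + 1) = (j(-2j^3 - 2j^2 + j + 2)) + (-8(j + 1)^3 + 6(j + 1)^2 + 1).
Simplifying, S(j+1) = -(j + 1)(2j^3 + 8j^2 + 9j + 1) = -(j+1)(2(j+1)^3 + 2(j+1)^2 - (j+1) - 2),
which is the closed form with t = j+1.
Hence, by induction on t, the claim holds for every t ≥ 1.

S(t) = -t(2t^3 + 2t^2 - t - 2)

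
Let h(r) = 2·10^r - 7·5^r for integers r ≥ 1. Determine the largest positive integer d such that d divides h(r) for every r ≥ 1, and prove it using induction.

Computing the first values: h(1) = -15 and h(2) = 25; gcd(-15, 25) = 5, so d ≤ 5.
We prove 5 | 2·10^r - 7·5^r for all r ≥ 1 by induction on r.
Base step (r = 1): h(1) = -15 = 5·(-3), so 5 | h(1).
Inductive step: assume the claim holds for r = m, i.e. 5 | h(m). Then
h(m+1) − 10·h(m) = (2·10^(m+1) - 7·5^(m+1)) − 10·(2·10^m - 7·5^m) = (-7)·5^m·(5 − 10) = (35)·5^m. Since 5 | h(m) by the inductive hypothesis, 5 | 10·h(m); and 5 | 35 since 35 = 5·7. Therefore 5 | h(m+1).
This completes the induction.
Therefore the largest such d is 5.

d = 5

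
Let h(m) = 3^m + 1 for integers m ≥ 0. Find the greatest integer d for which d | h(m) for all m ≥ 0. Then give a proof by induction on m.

Computing the first values: h(0) = 2 and h(1) = 4; gcd(2, 4) = 2, so d ≤ 2.
We prove 2 | 3^m + 1 for all m ≥ 0 by induction on m.
Base step (m = 0): h(0) = 2 = 2·(1), so 2 | h(0).
Inductive step: assume the claim holds for m = i, i.e. 2 | h(i). Then
h(i+1) = 3^(i+1) + 1 = 3·(3^i + 1) - 2 = 3·h(i) - 2. The first term is divisible by 2 by the inductive hypothesis, and -2 is divisible by 2. Hence 2 | h(i+1).
By induction, the statement is established for all m ≥ 0.
Therefore the largest such d is 2.

d = 2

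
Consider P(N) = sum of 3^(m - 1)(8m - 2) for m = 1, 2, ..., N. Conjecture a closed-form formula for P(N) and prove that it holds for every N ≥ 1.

P(N) = 3^N(4N - 3) + 3

We claim P(N) = 3^N(4N - 3) + 3 for all N ≥ 1.
For the base case N = 1: P(1) = 6, and the closed form gives 6. They agree.
Suppose the result is true for N = m, so P(m) = 3^m(4m - 3) + 3.
Then P(m+1) = P(m) + (3^m(8m + 6)) = (3^m(4m - 3) + 3) + (3^m(8m + 6)).
Simplifying, P(m+1) = 12·3^m·m + 3·3^m + 3 = 3^(m+1)(4(m+1) - 3) + 3,
which is the closed form with N = m+1.
By induction, the statement is established for all N ≥ 1.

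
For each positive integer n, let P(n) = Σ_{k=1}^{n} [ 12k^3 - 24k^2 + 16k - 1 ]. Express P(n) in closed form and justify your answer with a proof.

We claim P(n) = n(3n^3 - 2n^2 - n + 3) for all n ≥ 1.
For the base case n = 1: P(1) = 3, and the closed form gives 3. They agree.
For the inductive step, assume it holds for an arbitrary k ≥ 1, so P(k) = k(3k^3 - 2k^2 - k + 3).
Then P(k+1) = P(k) + (12k^3 + 12k^2 + 4k + 3) = (k(3k^3 - 2k^2 - k + 3)) + (12k^3 + 12k^2 + 4k + 3).
Simplifying, P(k+1) = (k + 1)(3k^3 + 7k^2 + 4k + 3) = (k+1)(3(k+1)^3 - 2(k+1)^2 - (k+1) + 3),
which is the closed form with n = k+1.
This completes the induction.

P(n) = n(3n^3 - 2n^2 - n + 3)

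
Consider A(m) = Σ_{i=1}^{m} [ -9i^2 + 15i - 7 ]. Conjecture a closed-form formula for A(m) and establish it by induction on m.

We claim A(m) = -m(3m^2 - 3m + 1) for all m ≥ 1.
For the base case m = 1: A(1) = -1, and the closed form gives -1. They agree.
For the inductive step, assume it holds for an arbitrary i ≥ 1, so A(i) = i(-3i^2 + 3i - 1).
Then A(i+1) = A(i) + (15i - 9(i + 1)^2 + 8) = (i(-3i^2 + 3i - 1)) + (15i - 9(i + 1)^2 + 8).
Simplifying, A(i+1) = -(i + 1)(3i^2 + 3i + 1) = -(i+1)(3(i+1)^2 - 3(i+1) + 1),
which is the closed form with m = i+1.
By the principle of mathematical induction, the result holds for all m ≥ 1.

A(m) = -m(3m^2 - 3m + 1)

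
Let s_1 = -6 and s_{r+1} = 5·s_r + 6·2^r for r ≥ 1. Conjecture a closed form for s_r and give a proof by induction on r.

s_r = -2^(r + 1) - 2·5^(r - 1)

Computing the first terms: s_1 = -6, s_2 = -18, s_3 = -66. This suggests s_r = -2^(r + 1) - 2·5^(r - 1).
Base case (r = 1): the formula gives -6 = -6 = s_1.
Inductive step: assume the claim holds for r = j, so s_j = -2^(j + 1) - 2·5^(j - 1).
Then s_{j+1} = 5·s_j + 6·2^j = 5·(-2^(j + 1) - 2·5^(j - 1)) + 6·2^j = -2^(j + 2) - 2·5^j = -2^((j+1) + 1) - 2·5^((j+1) - 1),
which is the claimed formula at r = j+1.
This completes the induction.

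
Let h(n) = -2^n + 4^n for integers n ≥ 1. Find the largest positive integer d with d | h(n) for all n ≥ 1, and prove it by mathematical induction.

Computing the first values: h(1) = 2 and h(2) = 12; gcd(2, 12) = 2, so d ≤ 2.
We prove 2 | -2^n + 4^n for all n ≥ 1 by induction on n.
Base case (n = 1): h(1) = 2 = 2·(1), so 2 | h(1).
Inductive step: suppose the statement holds for some r ≥ 1, i.e. 2 | h(r). Then
4^{r+1} − 2^{r+1} = 4·4^r − 2·2^r = 4·(4^r − 2^r) + (2)·2^r. The first term is divisible by 2 by the inductive hypothesis, and the second term (2)·2^r is divisible by 2 since 2 | 2. Hence 2 | h(r+1).
By induction, the statement is established for all n ≥ 1.
Therefore the largest such d is 2.

d = 2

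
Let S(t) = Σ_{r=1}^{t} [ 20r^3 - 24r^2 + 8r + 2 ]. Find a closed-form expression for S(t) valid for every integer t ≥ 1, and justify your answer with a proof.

S(t) = t(5t^3 + 2t^2 - 3t + 2)

We claim S(t) = t(5t^3 + 2t^2 - 3t + 2) for all t ≥ 1.
When t = 1: S(1) = 6, and the closed form gives 6. They agree.
Suppose the result is true for t = r, so S(r) = r(5r^3 + 2r^2 - 3r + 2).
Then S(r+1) = S(r) + (20r^3 + 36r^2 + 20r + 6) = (r(5r^3 + 2r^2 - 3r + 2)) + (20r^3 + 36r^2 + 20r + 6).
Simplifying, S(r+1) = (r + 1)(5r^3 + 17r^2 + 16r + 6) = (r+1)(5(r+1)^3 + 2(r+1)^2 - 3(r+1) + 2),
which is the closed form with t = r+1.
This completes the induction.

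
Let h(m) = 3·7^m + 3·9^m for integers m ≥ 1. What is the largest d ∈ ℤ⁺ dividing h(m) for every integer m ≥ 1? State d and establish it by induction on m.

d = 6

Computing the first values: h(1) = 48 and h(2) = 390; gcd(48, 390) = 6, so d ≤ 6.
We prove 6 | 3·7^m + 3·9^m for all m ≥ 1 by induction on m.
Base case (m = 1): h(1) = 48 = 6·(8), so 6 | h(1).
Inductive step: suppose the statement holds for some r ≥ 1, i.e. 6 | h(r). Then
h(r+1) − 9·h(r) = (3·7^(r+1) + 3·9^(r+1)) − 9·(3·7^r + 3·9^r) = (3)·7^r·(7 − 9) = (-6)·7^r. Since 6 | h(r) by the inductive hypothesis, 6 | 9·h(r); and 6 | -6 since -6 = 6·-1. Therefore 6 | h(r+1).
By the principle of mathematical induction, the result holds for all m ≥ 1.
Therefore the largest such d is 6.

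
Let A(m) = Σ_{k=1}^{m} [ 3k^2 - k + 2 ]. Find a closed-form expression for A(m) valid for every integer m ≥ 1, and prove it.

A(m) = m(m^2 + m + 2)

We claim A(m) = m(m^2 + m + 2) for all m ≥ 1.
When m = 1: A(1) = 4, and the closed form gives 4. They agree.
Inductive step: suppose the statement holds for some k ≥ 1, so A(k) = k(k^2 + k + 2).
Then A(k+1) = A(k) + (-k + 3(k + 1)^2 + 1) = (k(k^2 + k + 2)) + (-k + 3(k + 1)^2 + 1).
Simplifying, A(k+1) = (k + 1)(k^2 + 3k + 4) = (k+1)((k+1)^2 + (k+1) + 2),
which is the closed form with m = k+1.
Hence, by induction on m, the claim holds for every m ≥ 1.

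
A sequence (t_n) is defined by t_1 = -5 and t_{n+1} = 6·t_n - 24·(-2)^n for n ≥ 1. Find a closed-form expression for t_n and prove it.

t_n = 3(-2)^n + 6^(n - 1)

Computing the first terms: t_1 = -5, t_2 = 18, t_3 = 12. This suggests t_n = 3(-2)^n + 6^(n - 1).
For the base case n = 1: the formula gives -5 = -5 = t_1.
Inductive step: assume the claim holds for n = i, so t_i = 3(-2)^i + 6^(i - 1).
Then t_{i+1} = 6·t_i - 24·(-2)^i = 6·(3(-2)^i + 6^(i - 1)) - 24·(-2)^i = 3(-2)^(i + 1) + 6^i = 3(-2)^(i+1) + 6^((i+1) - 1),
which is the claimed formula at n = i+1.
This completes the induction.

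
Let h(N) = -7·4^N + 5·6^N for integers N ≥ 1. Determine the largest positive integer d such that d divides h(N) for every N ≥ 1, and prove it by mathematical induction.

d = 2

Computing the first values: h(1) = 2 and h(2) = 68; gcd(2, 68) = 2, so d ≤ 2.
We prove 2 | -7·4^N + 5·6^N for all N ≥ 1 by induction on N.
When N = 1: h(1) = 2 = 2·(1), so 2 | h(1).
Inductive step: assume the claim holds for N = m, i.e. 2 | h(m). Then
h(m+1) − 6·h(m) = (-7·4^(m+1) + 5·6^(m+1)) − 6·(-7·4^m + 5·6^m) = (-7)·4^m·(4 − 6) = (14)·4^m. Since 2 | h(m) by the inductive hypothesis, 2 | 6·h(m); and 2 | 14 since 14 = 2·7. Therefore 2 | h(m+1).
By the principle of mathematical induction, the result holds for all N ≥ 1.
Therefore the largest such d is 2.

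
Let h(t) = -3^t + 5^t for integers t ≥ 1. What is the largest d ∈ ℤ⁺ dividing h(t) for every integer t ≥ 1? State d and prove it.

d = 2

Computing the first values: h(1) = 2 and h(2) = 16; gcd(2, 16) = 2, so d ≤ 2.
We prove 2 | -3^t + 5^t for all t ≥ 1 by induction on t.
Base step (t = 1): h(1) = 2 = 2·(1), so 2 | h(1).
Inductive step: suppose the statement holds for some r ≥ 1, i.e. 2 | h(r). Then
5^{r+1} − 3^{r+1} = 5·5^r − 3·3^r = 5·(5^r − 3^r) + (2)·3^r. The first term is divisible by 2 by the inductive hypothesis, and the second term (2)·3^r is divisible by 2 since 2 | 2. Hence 2 | h(r+1).
Hence, by induction on t, the claim holds for every t ≥ 1.
Therefore the largest such d is 2.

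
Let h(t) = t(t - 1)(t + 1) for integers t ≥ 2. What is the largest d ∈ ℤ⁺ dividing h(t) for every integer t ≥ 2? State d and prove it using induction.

d = 6

Computing the first values: h(2) = 6 and h(3) = 24; gcd(6, 24) = 6, so d ≤ 6.
We prove 6 | t(t - 1)(t + 1) for all t ≥ 2 by induction on t.
For the base case t = 2: h(2) = 6 = 6·(1), so 6 | h(2).
For the inductive step, assume it holds for an arbitrary r ≥ 2, i.e. 6 | h(r). Then
h(r+1) − h(r) = r·(r+1)·(r+2) − (r-1)·r·(r+1) = r·(r+1)·[(r+2) − (r-1)] = 3·r·(r+1). The product of 2 consecutive integers is divisible by (2)! = 2, so h(r+1) − h(r) is divisible by 3·2 = 6. By the inductive hypothesis 6 | h(r), hence 6 | h(r+1).
By the principle of mathematical induction, the result holds for all t ≥ 2.
Therefore the largest such d is 6.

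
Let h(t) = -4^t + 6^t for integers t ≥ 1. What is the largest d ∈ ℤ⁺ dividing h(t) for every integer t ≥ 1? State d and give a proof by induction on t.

d = 2

Computing the first values: h(1) = 2 and h(2) = 20; gcd(2, 20) = 2, so d ≤ 2.
We prove 2 | -4^t + 6^t for all t ≥ 1 by induction on t.
When t = 1: h(1) = 2 = 2·(1), so 2 | h(1).
Inductive step: assume the claim holds for t = m, i.e. 2 | h(m). Then
6^{m+1} − 4^{m+1} = 6·6^m − 4·4^m = 6·(6^m − 4^m) + (2)·4^m. The first term is divisible by 2 by the inductive hypothesis, and the second term (2)·4^m is divisible by 2 since 2 | 2. Hence 2 | h(m+1).
By induction, the statement is established for all t ≥ 1.
Therefore the largest such d is 2.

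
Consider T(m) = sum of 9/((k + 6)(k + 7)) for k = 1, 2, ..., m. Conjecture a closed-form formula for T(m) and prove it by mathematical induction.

T(m) = 9m/(7(m + 7))

We claim T(m) = 9m/(7(m + 7)) for all m ≥ 1.
When m = 1: T(1) = 9/56, and the closed form gives 9/56. They agree.
For the inductive step, assume it holds for an arbitrary k ≥ 1, so T(k) = 9k/(7(k + 7)).
Then T(k+1) = T(k) + (9/((k + 7)(k + 8))) = (9k/(7(k + 7))) + (9/((k + 7)(k + 8))).
Simplifying, T(k+1) = 9(k + 1)/(7(k + 8)) = 9(k+1)/(7((k+1) + 7)),
which is the closed form with m = k+1.
Hence, by induction on m, the claim holds for every m ≥ 1.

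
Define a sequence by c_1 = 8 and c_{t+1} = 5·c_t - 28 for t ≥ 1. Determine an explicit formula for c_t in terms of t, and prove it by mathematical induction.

c_t = 5^(t - 1) + 7

Computing the first terms: c_1 = 8, c_2 = 12, c_3 = 32. This suggests c_t = 5^(t - 1) + 7.
Base case (t = 1): the formula gives 8 = 8 = c_1.
For the inductive step, assume it holds for an arbitrary m ≥ 1, so c_m = 5^(m - 1) + 7.
Then c_{m+1} = 5·c_m - 28 = 5·(5^(m - 1) + 7) - 28 = 5^m + 7 = 5^((m+1) - 1) + 7,
which is the claimed formula at t = m+1.
By the principle of mathematical induction, the result holds for all t ≥ 1.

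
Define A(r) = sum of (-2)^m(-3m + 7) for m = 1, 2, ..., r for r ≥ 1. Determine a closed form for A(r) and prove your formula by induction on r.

A(r) = 2(-2)^r(-r + 2) - 4

We claim A(r) = 2(-2)^r(-r + 2) - 4 for all r ≥ 1.
Base step (r = 1): A(1) = -8, and the closed form gives -8. They agree.
Inductive step: assume the claim holds for r = m, so A(m) = 2(-2)^m(-m + 2) - 4.
Then A(m+1) = A(m) + ((-2)^(m + 1)(-3m + 4)) = (2(-2)^m(-m + 2) - 4) + ((-2)^(m + 1)(-3m + 4)).
Simplifying, A(m+1) = 4(-2)^m·m - 4(-2)^m - 4 = 2(-2)^(m+1)(-(m+1) + 2) - 4,
which is the closed form with r = m+1.
By induction, the statement is established for all r ≥ 1.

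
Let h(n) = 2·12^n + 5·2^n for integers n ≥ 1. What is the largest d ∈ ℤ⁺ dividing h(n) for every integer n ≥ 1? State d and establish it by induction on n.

d = 2

Computing the first values: h(1) = 34 and h(2) = 308; gcd(34, 308) = 2, so d ≤ 2.
We prove 2 | 2·12^n + 5·2^n for all n ≥ 1 by induction on n.
Base step (n = 1): h(1) = 34 = 2·(17), so 2 | h(1).
Suppose the result is true for n = i, i.e. 2 | h(i). Then
h(i+1) − 12·h(i) = (2·12^(i+1) + 5·2^(i+1)) − 12·(2·12^i + 5·2^i) = (5)·2^i·(2 − 12) = (-50)·2^i. Since 2 | h(i) by the inductive hypothesis, 2 | 12·h(i); and 2 | -50 since -50 = 2·-25. Therefore 2 | h(i+1).
By the principle of mathematical induction, the result holds for all n ≥ 1.
Therefore the largest such d is 2.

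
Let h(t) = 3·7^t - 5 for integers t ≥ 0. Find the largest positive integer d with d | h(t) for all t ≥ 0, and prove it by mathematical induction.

Computing the first values: h(0) = -2 and h(1) = 16; gcd(-2, 16) = 2, so d ≤ 2.
We prove 2 | 3·7^t - 5 for all t ≥ 0 by induction on t.
Base step (t = 0): h(0) = -2 = 2·(-1), so 2 | h(0).
Suppose the result is true for t = p, i.e. 2 | h(p). Then
h(p+1) = 3·7^(p+1) - 5 = 7·(3·7^p - 5) + 30 = 7·h(p) + 30. The first term is divisible by 2 by the inductive hypothesis, and 30 is divisible by 2. Hence 2 | h(p+1).
By induction, the statement is established for all t ≥ 0.
Therefore the largest such d is 2.

d = 2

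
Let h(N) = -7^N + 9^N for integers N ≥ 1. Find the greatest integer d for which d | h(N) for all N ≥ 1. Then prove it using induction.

d = 2

Computing the first values: h(1) = 2 and h(2) = 32; gcd(2, 32) = 2, so d ≤ 2.
We prove 2 | -7^N + 9^N for all N ≥ 1 by induction on N.
For the base case N = 1: h(1) = 2 = 2·(1), so 2 | h(1).
Suppose the result is true for N = m, i.e. 2 | h(m). Then
9^{m+1} − 7^{m+1} = 9·9^m − 7·7^m = 9·(9^m − 7^m) + (2)·7^m. The first term is divisible by 2 by the inductive hypothesis, and the second term (2)·7^m is divisible by 2 since 2 | 2. Hence 2 | h(m+1).
By the principle of mathematical induction, the result holds for all N ≥ 1.
Therefore the largest such d is 2.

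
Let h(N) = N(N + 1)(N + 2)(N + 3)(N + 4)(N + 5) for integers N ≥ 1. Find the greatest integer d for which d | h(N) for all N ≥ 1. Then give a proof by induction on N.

Computing the first values: h(1) = 720 and h(2) = 5040; gcd(720, 5040) = 720, so d ≤ 720.
We prove 720 | N(N + 1)(N + 2)(N + 3)(N + 4)(N + 5) for all N ≥ 1 by induction on N.
When N = 1: h(1) = 720 = 720·(1), so 720 | h(1).
For the inductive step, assume it holds for an arbitrary j ≥ 1, i.e. 720 | h(j). Then
h(j+1) − h(j) = (j+1)·(j+2)·(j+3)·(j+4)·(j+5)·(j+6) − j·(j+1)·(j+2)·(j+3)·(j+4)·(j+5) = (j+1)·(j+2)·(j+3)·(j+4)·(j+5)·[(j+6) − j] = 6·(j+1)·(j+2)·(j+3)·(j+4)·(j+5). The product of 5 consecutive integers is divisible by (5)! = 120, so h(j+1) − h(j) is divisible by 6·120 = 720. By the inductive hypothesis 720 | h(j), hence 720 | h(j+1).
By induction, the statement is established for all N ≥ 1.
Therefore the largest such d is 720.

d = 720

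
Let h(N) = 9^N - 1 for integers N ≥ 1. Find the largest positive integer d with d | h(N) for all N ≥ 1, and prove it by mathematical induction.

Computing the first values: h(1) = 8 and h(2) = 80; gcd(8, 80) = 8, so d ≤ 8.
We prove 8 | 9^N - 1 for all N ≥ 1 by induction on N.
Base case (N = 1): h(1) = 8 = 8·(1), so 8 | h(1).
Inductive step: assume the claim holds for N = r, i.e. 8 | h(r). Then
9^{r+1} − 1^{r+1} = 9·9^r − 1·1^r = 9·(9^r − 1^r) + (8)·1^r. The first term is divisible by 8 by the inductive hypothesis, and the second term (8)·1^r is divisible by 8 since 8 | 8. Hence 8 | h(r+1).
Hence, by induction on N, the claim holds for every N ≥ 1.
Therefore the largest such d is 8.

d = 8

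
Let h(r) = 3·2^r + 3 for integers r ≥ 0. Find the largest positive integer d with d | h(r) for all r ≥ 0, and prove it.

Computing the first values: h(0) = 6 and h(1) = 9; gcd(6, 9) = 3, so d ≤ 3.
We prove 3 | 3·2^r + 3 for all r ≥ 0 by induction on r.
Base case (r = 0): h(0) = 6 = 3·(2), so 3 | h(0).
Suppose the result is true for r = p, i.e. 3 | h(p). Then
h(p+1) = 3·2^(p+1) + 3 = 2·(3·2^p + 3) - 3 = 2·h(p) - 3. The first term is divisible by 3 by the inductive hypothesis, and -3 is divisible by 3. Hence 3 | h(p+1).
By the principle of mathematical induction, the result holds for all r ≥ 0.
Therefore the largest such d is 3.

d = 3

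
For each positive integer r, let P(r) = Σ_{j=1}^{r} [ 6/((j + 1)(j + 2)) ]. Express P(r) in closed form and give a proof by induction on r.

P(r) = 3r/(r + 2)

We claim P(r) = 3r/(r + 2) for all r ≥ 1.
Base case (r = 1): P(1) = 1, and the closed form gives 1. They agree.
Inductive step: suppose the statement holds for some j ≥ 1, so P(j) = 3j/(j + 2).
Then P(j+1) = P(j) + (6/((j + 2)(j + 3))) = (3j/(j + 2)) + (6/((j + 2)(j + 3))).
Simplifying, P(j+1) = 3(j + 1)/(j + 3) = 3(j+1)/((j+1) + 2),
which is the closed form with r = j+1.
By induction, the statement is established for all r ≥ 1.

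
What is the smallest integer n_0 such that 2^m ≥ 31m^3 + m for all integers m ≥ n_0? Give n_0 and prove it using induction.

At m = 17: 131072 < 152320, so the inequality fails and n_0 ≥ 18. We prove 2^m ≥ 31m^3 + m for all m ≥ 18.
For the base case m = 18: 2^m = 262144 and 31m^3 + m = 180810, so 262144 ≥ 180810.
Suppose the result is true for m = k, so 2^k ≥ 31k^3 + k.
Then 2^(k + 1) = 2·(2^k) ≥ 2·(31k^3 + k).
Also, for k ≥ 18 we have 2·(31k^3 + k) ≥ 31(k+1)^3 + (k+1), since 2·(31k^3 + k) − (31(k+1)^3 + (k+1)) = 31k^3 - 93k^2 - 92k - 32, which is nonnegative for all k ≥ 18.
Combining, 2^(k + 1) ≥ 31(k+1)^3 + (k+1).
By induction, the statement is established for all m ≥ 18.
Hence the smallest such n_0 is 18.

n_0 = 18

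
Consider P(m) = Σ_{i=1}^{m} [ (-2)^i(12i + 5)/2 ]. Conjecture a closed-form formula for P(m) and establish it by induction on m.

We claim P(m) = (-2)^m(4m + 3) - 3 for all m ≥ 1.
For the base case m = 1: P(1) = -17, and the closed form gives -17. They agree.
Inductive step: suppose the statement holds for some i ≥ 1, so P(i) = (-2)^i(4i + 3) - 3.
Then P(i+1) = P(i) + ((-2)^i(-12i - 17)) = ((-2)^i(4i + 3) - 3) + ((-2)^i(-12i - 17)).
Simplifying, P(i+1) = -8(-2)^i·i - 14(-2)^i - 3 = (-2)^(i+1)(4(i+1) + 3) - 3,
which is the closed form with m = i+1.
By induction, the statement is established for all m ≥ 1.

P(m) = (-2)^m(4m + 3) - 3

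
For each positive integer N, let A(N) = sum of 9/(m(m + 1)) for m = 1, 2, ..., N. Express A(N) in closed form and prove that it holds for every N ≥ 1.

We claim A(N) = 9N/(N + 1) for all N ≥ 1.
Base case (N = 1): A(1) = 9/2, and the closed form gives 9/2. They agree.
For the inductive step, assume it holds for an arbitrary m ≥ 1, so A(m) = 9m/(m + 1).
Then A(m+1) = A(m) + (9/((m + 1)(m + 2))) = (9m/(m + 1)) + (9/((m + 1)(m + 2))).
Simplifying, A(m+1) = 9(m + 1)/(m + 2) = 9(m+1)/((m+1) + 1),
which is the closed form with N = m+1.
Hence, by induction on N, the claim holds for every N ≥ 1.

A(N) = 9N/(N + 1)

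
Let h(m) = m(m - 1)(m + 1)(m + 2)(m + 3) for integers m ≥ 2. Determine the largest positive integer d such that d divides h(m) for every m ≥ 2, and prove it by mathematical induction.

Computing the first values: h(2) = 120 and h(3) = 720; gcd(120, 720) = 120, so d ≤ 120.
We prove 120 | m(m - 1)(m + 1)(m + 2)(m + 3) for all m ≥ 2 by induction on m.
Base step (m = 2): h(2) = 120 = 120·(1), so 120 | h(2).
Inductive step: assume the claim holds for m = i, i.e. 120 | h(i). Then
h(i+1) − h(i) = i·(i+1)·(i+2)·(i+3)·(i+4) − (i-1)·i·(i+1)·(i+2)·(i+3) = i·(i+1)·(i+2)·(i+3)·[(i+4) − (i-1)] = 5·i·(i+1)·(i+2)·(i+3). The product of 4 consecutive integers is divisible by (4)! = 24, so h(i+1) − h(i) is divisible by 5·24 = 120. By the inductive hypothesis 120 | h(i), hence 120 | h(i+1).
By induction, the statement is established for all m ≥ 2.
Therefore the largest such d is 120.

d = 120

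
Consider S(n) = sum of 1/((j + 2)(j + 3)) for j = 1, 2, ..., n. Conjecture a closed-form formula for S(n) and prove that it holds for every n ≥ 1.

We claim S(n) = n/(3(n + 3)) for all n ≥ 1.
Base step (n = 1): S(1) = 1/12, and the closed form gives 1/12. They agree.
Inductive step: assume the claim holds for n = j, so S(j) = j/(3(j + 3)).
Then S(j+1) = S(j) + (1/((j + 3)(j + 4))) = (j/(3(j + 3))) + (1/((j + 3)(j + 4))).
Simplifying, S(j+1) = (j + 1)/(3(j + 4)) = (j+1)/(3((j+1) + 3)),
which is the closed form with n = j+1.
By the principle of mathematical induction, the result holds for all n ≥ 1.

S(n) = n/(3(n + 3))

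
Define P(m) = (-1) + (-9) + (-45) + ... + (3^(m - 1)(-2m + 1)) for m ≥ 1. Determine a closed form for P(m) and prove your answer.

We claim P(m) = 3^m(-m + 1) - 1 for all m ≥ 1.
For the base case m = 1: P(1) = -1, and the closed form gives -1. They agree.
For the inductive step, assume it holds for an arbitrary k ≥ 1, so P(k) = 3^k(-k + 1) - 1.
Then P(k+1) = P(k) + (3^k(-2k - 1)) = (3^k(-k + 1) - 1) + (3^k(-2k - 1)).
Simplifying, P(k+1) = -3·3^k·k - 1 = 3^(k+1)(-(k+1) + 1) - 1,
which is the closed form with m = k+1.
By the principle of mathematical induction, the result holds for all m ≥ 1.

P(m) = 3^m(-m + 1) - 1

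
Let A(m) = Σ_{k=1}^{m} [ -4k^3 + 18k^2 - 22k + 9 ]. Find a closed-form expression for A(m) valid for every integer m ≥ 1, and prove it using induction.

We claim A(m) = -m(m^3 - 4m^2 + 3m - 1) for all m ≥ 1.
For the base case m = 1: A(1) = 1, and the closed form gives 1. They agree.
Suppose the result is true for m = k, so A(k) = k(-k^3 + 4k^2 - 3k + 1).
Then A(k+1) = A(k) + (-4k^3 + 6k^2 + 2k + 1) = (k(-k^3 + 4k^2 - 3k + 1)) + (-4k^3 + 6k^2 + 2k + 1).
Simplifying, A(k+1) = -(k + 1)(k^3 - k^2 - 2k - 1) = -(k+1)((k+1)^3 - 4(k+1)^2 + 3(k+1) - 1),
which is the closed form with m = k+1.
This completes the induction.

A(m) = -m(m^3 - 4m^2 + 3m - 1)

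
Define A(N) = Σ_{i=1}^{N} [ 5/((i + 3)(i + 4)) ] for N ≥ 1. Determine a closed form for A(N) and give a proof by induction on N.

We claim A(N) = 5N/(4(N + 4)) for all N ≥ 1.
When N = 1: A(1) = 1/4, and the closed form gives 1/4. They agree.
Inductive step: suppose the statement holds for some i ≥ 1, so A(i) = 5i/(4(i + 4)).
Then A(i+1) = A(i) + (5/((i + 4)(i + 5))) = (5i/(4(i + 4))) + (5/((i + 4)(i + 5))).
Simplifying, A(i+1) = 5(i + 1)/(4(i + 5)) = 5(i+1)/(4((i+1) + 4)),
which is the closed form with N = i+1.
Hence, by induction on N, the claim holds for every N ≥ 1.

A(N) = 5N/(4(N + 4))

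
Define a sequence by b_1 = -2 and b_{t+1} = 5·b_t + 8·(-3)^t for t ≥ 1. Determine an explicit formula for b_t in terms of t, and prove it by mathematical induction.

b_t = -(-3)^t - 5^t

Computing the first terms: b_1 = -2, b_2 = -34, b_3 = -98. This suggests b_t = -(-3)^t - 5^t.
Base step (t = 1): the formula gives -2 = -2 = b_1.
Inductive step: assume the claim holds for t = p, so b_p = -(-3)^p - 5^p.
Then b_{p+1} = 5·b_p + 8·(-3)^p = 5·(-(-3)^p - 5^p) + 8·(-3)^p = -(-3)^(p + 1) - 5^(p + 1),
which is the claimed formula at t = p+1.
By the principle of mathematical induction, the result holds for all t ≥ 1.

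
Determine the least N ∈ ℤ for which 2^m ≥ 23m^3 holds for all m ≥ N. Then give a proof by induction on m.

At m = 16: 65536 < 94208, so the inequality fails and N ≥ 17. We prove 2^m ≥ 23m^3 for all m ≥ 17.
Base step (m = 17): 2^m = 131072 and 23m^3 = 112999, so 131072 ≥ 112999.
For the inductive step, assume it holds for an arbitrary p ≥ 17, so 2^p ≥ 23p^3.
Then 2^(p + 1) = 2·(2^p) ≥ 2·(23p^3).
Also, for p ≥ 17 we have 2·(23p^3) ≥ 23(p+1)^3, since 2 ≥ (1 + 1/p)^3 for all p ≥ 17.
Combining, 2^(p + 1) ≥ 23(p+1)^3.
By induction, the statement is established for all m ≥ 17.
Hence the smallest such N is 17.

N = 17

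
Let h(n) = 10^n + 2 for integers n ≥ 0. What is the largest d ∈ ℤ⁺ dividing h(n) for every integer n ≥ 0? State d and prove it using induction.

Computing the first values: h(0) = 3 and h(1) = 12; gcd(3, 12) = 3, so d ≤ 3.
We prove 3 | 10^n + 2 for all n ≥ 0 by induction on n.
For the base case n = 0: h(0) = 3 = 3·(1), so 3 | h(0).
Inductive step: suppose the statement holds for some r ≥ 0, i.e. 3 | h(r). Then
h(r+1) = 10^(r+1) + 2 = 10·(10^r + 2) - 18 = 10·h(r) - 18. The first term is divisible by 3 by the inductive hypothesis, and -18 is divisible by 3. Hence 3 | h(r+1).
By the principle of mathematical induction, the result holds for all n ≥ 0.
Therefore the largest such d is 3.

d = 3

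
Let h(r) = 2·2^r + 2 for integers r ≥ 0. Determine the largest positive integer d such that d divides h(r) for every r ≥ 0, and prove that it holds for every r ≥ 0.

d = 2

Computing the first values: h(0) = 4 and h(1) = 6; gcd(4, 6) = 2, so d ≤ 2.
We prove 2 | 2·2^r + 2 for all r ≥ 0 by induction on r.
Base case (r = 0): h(0) = 4 = 2·(2), so 2 | h(0).
For the inductive step, assume it holds for an arbitrary i ≥ 0, i.e. 2 | h(i). Then
h(i+1) = 2·2^(i+1) + 2 = 2·(2·2^i + 2) - 2 = 2·h(i) - 2. The first term is divisible by 2 by the inductive hypothesis, and -2 is divisible by 2. Hence 2 | h(i+1).
Hence, by induction on r, the claim holds for every r ≥ 0.
Therefore the largest such d is 2.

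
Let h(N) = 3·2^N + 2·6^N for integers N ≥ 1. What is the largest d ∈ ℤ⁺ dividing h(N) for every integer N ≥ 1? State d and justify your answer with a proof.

d = 6

Computing the first values: h(1) = 18 and h(2) = 84; gcd(18, 84) = 6, so d ≤ 6.
We prove 6 | 3·2^N + 2·6^N for all N ≥ 1 by induction on N.
Base step (N = 1): h(1) = 18 = 6·(3), so 6 | h(1).
Inductive step: assume the claim holds for N = j, i.e. 6 | h(j). Then
h(j+1) − 6·h(j) = (3·2^(j+1) + 2·6^(j+1)) − 6·(3·2^j + 2·6^j) = (3)·2^j·(2 − 6) = (-12)·2^j. Since 6 | h(j) by the inductive hypothesis, 6 | 6·h(j); and 6 | -12 since -12 = 6·-2. Therefore 6 | h(j+1).
By induction, the statement is established for all N ≥ 1.
Therefore the largest such d is 6.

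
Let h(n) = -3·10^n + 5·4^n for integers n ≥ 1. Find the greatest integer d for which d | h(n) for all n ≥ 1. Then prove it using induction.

Computing the first values: h(1) = -10 and h(2) = -220; gcd(-10, -220) = 10, so d ≤ 10.
We prove 10 | -3·10^n + 5·4^n for all n ≥ 1 by induction on n.
Base case (n = 1): h(1) = -10 = 10·(-1), so 10 | h(1).
Suppose the result is true for n = r, i.e. 10 | h(r). Then
h(r+1) − 10·h(r) = (-3·10^(r+1) + 5·4^(r+1)) − 10·(-3·10^r + 5·4^r) = (5)·4^r·(4 − 10) = (-30)·4^r. Since 10 | h(r) by the inductive hypothesis, 10 | 10·h(r); and 10 | -30 since -30 = 10·-3. Therefore 10 | h(r+1).
By induction, the statement is established for all n ≥ 1.
Therefore the largest such d is 10.

d = 10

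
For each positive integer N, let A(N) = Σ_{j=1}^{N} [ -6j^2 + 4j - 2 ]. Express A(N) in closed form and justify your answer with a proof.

A(N) = -N(2N^2 + N + 1)

We claim A(N) = -N(2N^2 + N + 1) for all N ≥ 1.
For the base case N = 1: A(1) = -4, and the closed form gives -4. They agree.
For the inductive step, assume it holds for an arbitrary j ≥ 1, so A(j) = j(-2j^2 - j - 1).
Then A(j+1) = A(j) + (-6j^2 - 8j - 4) = (j(-2j^2 - j - 1)) + (-6j^2 - 8j - 4).
Simplifying, A(j+1) = -(j + 1)(2j^2 + 5j + 4) = -(j+1)(2(j+1)^2 + (j+1) + 1),
which is the closed form with N = j+1.
By the principle of mathematical induction, the result holds for all N ≥ 1.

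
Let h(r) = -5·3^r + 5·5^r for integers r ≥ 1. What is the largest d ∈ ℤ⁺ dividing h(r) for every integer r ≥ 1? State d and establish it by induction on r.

d = 10

Computing the first values: h(1) = 10 and h(2) = 80; gcd(10, 80) = 10, so d ≤ 10.
We prove 10 | -5·3^r + 5·5^r for all r ≥ 1 by induction on r.
For the base case r = 1: h(1) = 10 = 10·(1), so 10 | h(1).
Inductive step: suppose the statement holds for some m ≥ 1, i.e. 10 | h(m). Then
h(m+1) − 5·h(m) = (-5·3^(m+1) + 5·5^(m+1)) − 5·(-5·3^m + 5·5^m) = (-5)·3^m·(3 − 5) = (10)·3^m. Since 10 | h(m) by the inductive hypothesis, 10 | 5·h(m); and 10 | 10 since 10 = 10·1. Therefore 10 | h(m+1).
This completes the induction.
Therefore the largest such d is 10.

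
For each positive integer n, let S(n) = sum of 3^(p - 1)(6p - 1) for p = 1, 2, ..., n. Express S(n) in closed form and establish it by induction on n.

We claim S(n) = 3^n(3n - 2) + 2 for all n ≥ 1.
For the base case n = 1: S(1) = 5, and the closed form gives 5. They agree.
For the inductive step, assume it holds for an arbitrary p ≥ 1, so S(p) = 3^p(3p - 2) + 2.
Then S(p+1) = S(p) + (3^p(6p + 5)) = (3^p(3p - 2) + 2) + (3^p(6p + 5)).
Simplifying, S(p+1) = 3^(p + 1) + 3^(p + 2)p + 2 = 3^(p+1)(3(p+1) - 2) + 2,
which is the closed form with n = p+1.
By induction, the statement is established for all n ≥ 1.

S(n) = 3^n(3n - 2) + 2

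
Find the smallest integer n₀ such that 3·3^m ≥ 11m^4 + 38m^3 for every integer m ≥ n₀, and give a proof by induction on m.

n₀ = 10

At m = 9: 59049 < 99873, so the inequality fails and n₀ ≥ 10. We prove 3·3^m ≥ 11m^4 + 38m^3 for all m ≥ 10.
Base step (m = 10): 3·3^m = 177147 and 11m^4 + 38m^3 = 148000, so 177147 ≥ 148000.
For the inductive step, assume it holds for an arbitrary j ≥ 10, so 3·3^j ≥ 11j^4 + 38j^3.
Then 3·3^(j + 1) = 3·(3·3^j) ≥ 3·(11j^4 + 38j^3).
Also, for j ≥ 10 we have 3·(11j^4 + 38j^3) ≥ 11(j+1)^4 + 38(j+1)^3, since 3·(11j^4 + 38j^3) − (11(j+1)^4 + 38(j+1)^3) = 22j^4 + 32j^3 - 180j^2 - 158j - 49, which is nonnegative for all j ≥ 10.
Combining, 3·3^(j + 1) ≥ 11(j+1)^4 + 38(j+1)^3.
By induction, the statement is established for all m ≥ 10.
Hence the smallest such n₀ is 10.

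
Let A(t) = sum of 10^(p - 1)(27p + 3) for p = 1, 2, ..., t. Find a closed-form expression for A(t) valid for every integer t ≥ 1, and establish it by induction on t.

A(t) = 3·10^t·t

We claim A(t) = 3·10^t·t for all t ≥ 1.
Base case (t = 1): A(1) = 30, and the closed form gives 30. They agree.
Inductive step: suppose the statement holds for some p ≥ 1, so A(p) = 3·10^p·p.
Then A(p+1) = A(p) + (10^p(27p + 30)) = (3·10^p·p) + (10^p(27p + 30)).
Simplifying, A(p+1) = 30·10^p(p + 1) = 3·10^(p+1)·(p+1),
which is the closed form with t = p+1.
Hence, by induction on t, the claim holds for every t ≥ 1.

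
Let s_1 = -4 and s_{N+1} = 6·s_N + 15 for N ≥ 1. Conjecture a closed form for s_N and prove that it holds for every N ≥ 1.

s_N = -6^(N - 1) - 3

Computing the first terms: s_1 = -4, s_2 = -9, s_3 = -39. This suggests s_N = -6^(N - 1) - 3.
Base step (N = 1): the formula gives -4 = -4 = s_1.
Inductive step: assume the claim holds for N = j, so s_j = -6^(j - 1) - 3.
Then s_{j+1} = 6·s_j + 15 = 6·(-6^(j - 1) - 3) + 15 = -6^j - 3 = -6^((j+1) - 1) - 3,
which is the claimed formula at N = j+1.
By the principle of mathematical induction, the result holds for all N ≥ 1.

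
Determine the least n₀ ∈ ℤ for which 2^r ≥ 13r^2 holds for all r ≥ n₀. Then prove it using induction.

At r = 10: 1024 < 1300, so the inequality fails and n₀ ≥ 11. We prove 2^r ≥ 13r^2 for all r ≥ 11.
Base step (r = 11): 2^r = 2048 and 13r^2 = 1573, so 2048 ≥ 1573.
For the inductive step, assume it holds for an arbitrary j ≥ 11, so 2^j ≥ 13j^2.
Then 2^(j + 1) = 2·(2^j) ≥ 2·(13j^2).
Also, for j ≥ 11 we have 2·(13j^2) ≥ 13(j+1)^2, since 2 ≥ (1 + 1/j)^2 for all j ≥ 11.
Combining, 2^(j + 1) ≥ 13(j+1)^2.
Hence, by induction on r, the claim holds for every r ≥ 11.
Hence the smallest such n₀ is 11.

n₀ = 11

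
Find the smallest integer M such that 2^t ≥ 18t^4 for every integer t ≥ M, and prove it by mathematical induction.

At t = 22: 4194304 < 4216608, so the inequality fails and M ≥ 23. We prove 2^t ≥ 18t^4 for all t ≥ 23.
For the base case t = 23: 2^t = 8388608 and 18t^4 = 5037138, so 8388608 ≥ 5037138.
Suppose the result is true for t = r, so 2^r ≥ 18r^4.
Then 2^(r + 1) = 2·(2^r) ≥ 2·(18r^4).
Also, for r ≥ 23 we have 2·(18r^4) ≥ 18(r+1)^4, since 2 ≥ (1 + 1/r)^4 for all r ≥ 23.
Combining, 2^(r + 1) ≥ 18(r+1)^4.
By the principle of mathematical induction, the result holds for all t ≥ 23.
Hence the smallest such M is 23.

M = 23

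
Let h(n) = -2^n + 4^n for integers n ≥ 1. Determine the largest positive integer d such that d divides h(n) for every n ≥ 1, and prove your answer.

Computing the first values: h(1) = 2 and h(2) = 12; gcd(2, 12) = 2, so d ≤ 2.
We prove 2 | -2^n + 4^n for all n ≥ 1 by induction on n.
Base step (n = 1): h(1) = 2 = 2·(1), so 2 | h(1).
Inductive step: suppose the statement holds for some j ≥ 1, i.e. 2 | h(j). Then
4^{j+1} − 2^{j+1} = 4·4^j − 2·2^j = 4·(4^j − 2^j) + (2)·2^j. The first term is divisible by 2 by the inductive hypothesis, and the second term (2)·2^j is divisible by 2 since 2 | 2. Hence 2 | h(j+1).
By the principle of mathematical induction, the result holds for all n ≥ 1.
Therefore the largest such d is 2.

d = 2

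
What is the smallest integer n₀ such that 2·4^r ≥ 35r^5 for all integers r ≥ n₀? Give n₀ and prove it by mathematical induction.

At r = 10: 2097152 < 3500000, so the inequality fails and n₀ ≥ 11. We prove 2·4^r ≥ 35r^5 for all r ≥ 11.
For the base case r = 11: 2·4^r = 8388608 and 35r^5 = 5636785, so 8388608 ≥ 5636785.
For the inductive step, assume it holds for an arbitrary p ≥ 11, so 2·4^p ≥ 35p^5.
Then 2·4^(p + 1) = 4·(2·4^p) ≥ 4·(35p^5).
Also, for p ≥ 11 we have 4·(35p^5) ≥ 35(p+1)^5, since 4 ≥ (1 + 1/p)^5 for all p ≥ 11.
Combining, 2·4^(p + 1) ≥ 35(p+1)^5.
By the principle of mathematical induction, the result holds for all r ≥ 11.
Hence the smallest such n₀ is 11.

n₀ = 11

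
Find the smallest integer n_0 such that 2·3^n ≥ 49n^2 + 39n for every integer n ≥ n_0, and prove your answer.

n_0 = 7

At n = 6: 1458 < 1998, so the inequality fails and n_0 ≥ 7. We prove 2·3^n ≥ 49n^2 + 39n for all n ≥ 7.
When n = 7: 2·3^n = 4374 and 49n^2 + 39n = 2674, so 4374 ≥ 2674.
Inductive step: assume the claim holds for n = p, so 2·3^p ≥ 49p^2 + 39p.
Then 2·3^(p + 1) = 3·(2·3^p) ≥ 3·(49p^2 + 39p).
Also, for p ≥ 7 we have 3·(49p^2 + 39p) ≥ 49(p+1)^2 + 39(p+1), since 3·(49p^2 + 39p) − (49(p+1)^2 + 39(p+1)) = 98p^2 - 20p - 88, which is nonnegative for all p ≥ 7.
Combining, 2·3^(p + 1) ≥ 49(p+1)^2 + 39(p+1).
By the principle of mathematical induction, the result holds for all n ≥ 7.
Hence the smallest such n_0 is 7.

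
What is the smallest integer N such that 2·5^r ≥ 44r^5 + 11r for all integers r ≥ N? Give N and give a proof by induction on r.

At r = 8: 781250 < 1441880, so the inequality fails and N ≥ 9. We prove 2·5^r ≥ 44r^5 + 11r for all r ≥ 9.
When r = 9: 2·5^r = 3906250 and 44r^5 + 11r = 2598255, so 3906250 ≥ 2598255.
For the inductive step, assume it holds for an arbitrary j ≥ 9, so 2·5^j ≥ 44j^5 + 11j.
Then 2·5^(j + 1) = 5·(2·5^j) ≥ 5·(44j^5 + 11j).
Also, for j ≥ 9 we have 5·(44j^5 + 11j) ≥ 44(j+1)^5 + 11(j+1), since 5·(44j^5 + 11j) − (44(j+1)^5 + 11(j+1)) = 176j^5 - 220j^4 - 440j^3 - 440j^2 - 176j - 55, which is nonnegative for all j ≥ 9.
Combining, 2·5^(j + 1) ≥ 44(j+1)^5 + 11(j+1).
This completes the induction.
Hence the smallest such N is 9.

N = 9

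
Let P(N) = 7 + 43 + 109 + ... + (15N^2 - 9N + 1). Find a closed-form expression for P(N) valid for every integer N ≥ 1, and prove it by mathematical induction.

P(N) = N(5N^2 + 3N - 1)

We claim P(N) = N(5N^2 + 3N - 1) for all N ≥ 1.
For the base case N = 1: P(1) = 7, and the closed form gives 7. They agree.
For the inductive step, assume it holds for an arbitrary i ≥ 1, so P(i) = i(5i^2 + 3i - 1).
Then P(i+1) = P(i) + (15i^2 + 21i + 7) = (i(5i^2 + 3i - 1)) + (15i^2 + 21i + 7).
Simplifying, P(i+1) = (i + 1)(5i^2 + 13i + 7) = (i+1)(5(i+1)^2 + 3(i+1) - 1),
which is the closed form with N = i+1.
By induction, the statement is established for all N ≥ 1.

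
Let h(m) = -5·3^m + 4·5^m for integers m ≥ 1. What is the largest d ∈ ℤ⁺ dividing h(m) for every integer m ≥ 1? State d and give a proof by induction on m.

Computing the first values: h(1) = 5 and h(2) = 55; gcd(5, 55) = 5, so d ≤ 5.
We prove 5 | -5·3^m + 4·5^m for all m ≥ 1 by induction on m.
For the base case m = 1: h(1) = 5 = 5·(1), so 5 | h(1).
For the inductive step, assume it holds for an arbitrary r ≥ 1, i.e. 5 | h(r). Then
h(r+1) − 5·h(r) = (-5·3^(r+1) + 4·5^(r+1)) − 5·(-5·3^r + 4·5^r) = (-5)·3^r·(3 − 5) = (10)·3^r. Since 5 | h(r) by the inductive hypothesis, 5 | 5·h(r); and 5 | 10 since 10 = 5·2. Therefore 5 | h(r+1).
By the principle of mathematical induction, the result holds for all m ≥ 1.
Therefore the largest such d is 5.

d = 5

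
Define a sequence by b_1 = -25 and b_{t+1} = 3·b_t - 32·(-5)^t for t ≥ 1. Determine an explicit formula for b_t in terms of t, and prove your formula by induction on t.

Computing the first terms: b_1 = -25, b_2 = 85, b_3 = -545. This suggests b_t = 4(-5)^t - 5·3^(t - 1).
Base case (t = 1): the formula gives -25 = -25 = b_1.
For the inductive step, assume it holds for an arbitrary p ≥ 1, so b_p = 4(-5)^p - 5·3^(p - 1).
Then b_{p+1} = 3·b_p - 32·(-5)^p = 3·(4(-5)^p - 5·3^(p - 1)) - 32·(-5)^p = 4(-5)^(p + 1) - 5·3^p = 4(-5)^(p+1) - 5·3^((p+1) - 1),
which is the claimed formula at t = p+1.
Hence, by induction on t, the claim holds for every t ≥ 1.

b_t = 4(-5)^t - 5·3^(t - 1)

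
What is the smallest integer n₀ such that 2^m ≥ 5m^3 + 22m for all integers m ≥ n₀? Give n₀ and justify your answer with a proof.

n₀ = 14

At m = 13: 8192 < 11271, so the inequality fails and n₀ ≥ 14. We prove 2^m ≥ 5m^3 + 22m for all m ≥ 14.
Base case (m = 14): 2^m = 16384 and 5m^3 + 22m = 14028, so 16384 ≥ 14028.
Inductive step: assume the claim holds for m = i, so 2^i ≥ 5i^3 + 22i.
Then 2^(i + 1) = 2·(2^i) ≥ 2·(5i^3 + 22i).
Also, for i ≥ 14 we have 2·(5i^3 + 22i) ≥ 5(i+1)^3 + 22(i+1), since 2·(5i^3 + 22i) − (5(i+1)^3 + 22(i+1)) = 5i^3 - 15i^2 + 7i - 27, which is nonnegative for all i ≥ 14.
Combining, 2^(i + 1) ≥ 5(i+1)^3 + 22(i+1).
This completes the induction.
Hence the smallest such n₀ is 14.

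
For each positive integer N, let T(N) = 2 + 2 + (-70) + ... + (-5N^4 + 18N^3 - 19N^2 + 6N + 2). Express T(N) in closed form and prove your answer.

We claim T(N) = -N(N^4 - 2N^3 - N^2 + 2N - 2) for all N ≥ 1.
For the base case N = 1: T(1) = 2, and the closed form gives 2. They agree.
For the inductive step, assume it holds for an arbitrary i ≥ 1, so T(i) = i(-i^4 + 2i^3 + i^2 - 2i + 2).
Then T(i+1) = T(i) + (-5i^4 - 2i^3 + 5i^2 + 2i + 2) = (i(-i^4 + 2i^3 + i^2 - 2i + 2)) + (-5i^4 - 2i^3 + 5i^2 + 2i + 2).
Simplifying, T(i+1) = -(i + 1)(i^4 + 2i^3 - i^2 - 2i - 2) = -(i+1)((i+1)^4 - 2(i+1)^3 - (i+1)^2 + 2(i+1) - 2),
which is the closed form with N = i+1.
This completes the induction.

T(N) = -N(N^4 - 2N^3 - N^2 + 2N - 2)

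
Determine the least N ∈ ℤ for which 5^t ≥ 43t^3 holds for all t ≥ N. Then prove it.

At t = 5: 3125 < 5375, so the inequality fails and N ≥ 6. We prove 5^t ≥ 43t^3 for all t ≥ 6.
Base case (t = 6): 5^t = 15625 and 43t^3 = 9288, so 15625 ≥ 9288.
Suppose the result is true for t = m, so 5^m ≥ 43m^3.
Then 5^(m + 1) = 5·(5^m) ≥ 5·(43m^3).
Also, for m ≥ 6 we have 5·(43m^3) ≥ 43(m+1)^3, since 5 ≥ (1 + 1/m)^3 for all m ≥ 6.
Combining, 5^(m + 1) ≥ 43(m+1)^3.
By induction, the statement is established for all t ≥ 6.
Hence the smallest such N is 6.

N = 6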